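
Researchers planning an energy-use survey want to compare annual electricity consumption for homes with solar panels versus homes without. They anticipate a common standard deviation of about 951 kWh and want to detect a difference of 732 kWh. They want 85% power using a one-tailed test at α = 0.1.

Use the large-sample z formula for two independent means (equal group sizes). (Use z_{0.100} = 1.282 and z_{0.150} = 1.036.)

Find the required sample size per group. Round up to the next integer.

n = 19 per group

n = (z_α + z_β)² · (σ₁² + σ₂²) / δ²
  = (1.282 + 1.036)² · (2·951² = 1808802) / 732²
  = 5.3731 · 1808802 / 535824
  = 18.14
Round up → n = 19 per group.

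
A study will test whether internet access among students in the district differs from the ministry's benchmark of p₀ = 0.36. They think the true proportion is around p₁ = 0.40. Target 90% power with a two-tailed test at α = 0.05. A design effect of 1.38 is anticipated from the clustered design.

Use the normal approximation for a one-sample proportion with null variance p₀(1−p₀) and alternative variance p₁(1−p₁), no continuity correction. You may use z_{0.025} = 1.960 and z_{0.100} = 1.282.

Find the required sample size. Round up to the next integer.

n = [z_{α/2}·√(p₀q₀) + z_β·√(p₁q₁)]² / (p₁ − p₀)²
  = [1.960·√(0.36·0.64) + 1.282·√(0.40·0.60)]² / (0.04)²
  = [1.960·0.4800 + 1.282·0.4899]² / 0.0016
  = [1.5688]² / 0.0016
  = 1538.30
Design effect: 1.38 × 1538.30 = 2122.86.
Round up → n = 2123.

n = 2123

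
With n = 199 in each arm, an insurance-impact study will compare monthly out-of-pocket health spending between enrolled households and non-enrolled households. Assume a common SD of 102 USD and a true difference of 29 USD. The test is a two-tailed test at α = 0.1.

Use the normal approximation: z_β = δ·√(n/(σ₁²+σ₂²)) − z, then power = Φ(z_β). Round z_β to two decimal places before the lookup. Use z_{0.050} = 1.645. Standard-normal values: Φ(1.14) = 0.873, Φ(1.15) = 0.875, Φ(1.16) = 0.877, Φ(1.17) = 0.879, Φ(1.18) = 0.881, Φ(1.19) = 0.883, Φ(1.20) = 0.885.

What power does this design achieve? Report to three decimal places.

z_β = δ·√(n/(σ₁²+σ₂²)) − z_{α/2}
    = 29 · √(199/20808) − 1.645
    = 29 · 0.09779 − 1.645
    = 2.8360 − 1.645 = 1.1910 → 1.19
Power = Φ(1.19) = 0.883.

Power ≈ 0.883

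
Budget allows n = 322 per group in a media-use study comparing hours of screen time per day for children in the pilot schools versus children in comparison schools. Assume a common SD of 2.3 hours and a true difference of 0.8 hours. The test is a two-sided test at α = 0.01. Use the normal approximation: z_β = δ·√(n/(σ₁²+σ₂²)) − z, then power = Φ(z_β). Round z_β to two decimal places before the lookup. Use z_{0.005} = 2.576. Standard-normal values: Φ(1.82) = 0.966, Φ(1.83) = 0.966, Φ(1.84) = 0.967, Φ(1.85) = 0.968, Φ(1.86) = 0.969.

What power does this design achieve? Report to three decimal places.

z_β = δ·√(n/(σ₁²+σ₂²)) − z_{α/2}
    = 0.8 · √(322/10.58) − 2.576
    = 0.8 · 5.51677 − 2.576
    = 4.4134 − 2.576 = 1.8374 → 1.84
Power = Φ(1.84) = 0.967.

Power ≈ 0.967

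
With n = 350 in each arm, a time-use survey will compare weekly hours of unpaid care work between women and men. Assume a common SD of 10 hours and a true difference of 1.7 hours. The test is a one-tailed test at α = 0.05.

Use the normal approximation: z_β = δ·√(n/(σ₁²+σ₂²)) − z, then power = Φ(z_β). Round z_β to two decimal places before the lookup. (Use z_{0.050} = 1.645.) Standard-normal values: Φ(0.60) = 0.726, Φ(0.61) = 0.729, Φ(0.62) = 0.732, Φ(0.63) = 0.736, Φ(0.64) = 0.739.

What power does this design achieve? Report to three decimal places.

Power ≈ 0.726

z_β = δ·√(n/(σ₁²+σ₂²)) − z_α
    = 1.7 · √(350/200) − 1.645
    = 1.7 · 1.32288 − 1.645
    = 2.2489 − 1.645 = 0.6039 → 0.60
Power = Φ(0.60) = 0.726.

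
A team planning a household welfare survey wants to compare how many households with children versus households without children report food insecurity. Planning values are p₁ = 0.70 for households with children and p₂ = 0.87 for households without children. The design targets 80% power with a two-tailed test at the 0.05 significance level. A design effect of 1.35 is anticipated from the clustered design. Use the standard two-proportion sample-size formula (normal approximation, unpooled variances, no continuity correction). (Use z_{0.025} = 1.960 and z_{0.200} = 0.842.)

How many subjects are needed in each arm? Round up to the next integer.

n = (z_{α/2} + z_β)² · [p₁(1−p₁) + p₂(1−p₂)] / (p₁ − p₂)²
  = (1.960 + 0.842)² · (0.70·0.30 + 0.87·0.13) / (-0.17)²
  = (2.802)² · (0.2100 + 0.1131) / 0.0289
  = 7.8512 · 0.3231 / 0.0289
  = 87.78
Design effect: 1.35 × 87.78 = 118.50.
Round up → n = 119 per group.

n = 119 per group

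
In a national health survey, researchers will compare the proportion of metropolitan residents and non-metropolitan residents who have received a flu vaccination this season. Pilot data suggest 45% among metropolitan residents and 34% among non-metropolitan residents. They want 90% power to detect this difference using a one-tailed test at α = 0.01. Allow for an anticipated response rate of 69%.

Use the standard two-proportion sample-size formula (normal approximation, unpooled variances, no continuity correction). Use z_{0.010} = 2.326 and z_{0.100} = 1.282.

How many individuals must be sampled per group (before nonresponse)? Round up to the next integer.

n = 736 per group

n = (z_α + z_β)² · [p₁(1−p₁) + p₂(1−p₂)] / (p₁ − p₂)²
  = (2.326 + 1.282)² · (0.45·0.55 + 0.34·0.66) / (0.11)²
  = (3.608)² · (0.2475 + 0.2244) / 0.0121
  = 13.0177 · 0.4719 / 0.0121
  = 507.69
Adjust for 69% response: 507.69 / 0.69 = 735.78.
Round up → n = 736 per group.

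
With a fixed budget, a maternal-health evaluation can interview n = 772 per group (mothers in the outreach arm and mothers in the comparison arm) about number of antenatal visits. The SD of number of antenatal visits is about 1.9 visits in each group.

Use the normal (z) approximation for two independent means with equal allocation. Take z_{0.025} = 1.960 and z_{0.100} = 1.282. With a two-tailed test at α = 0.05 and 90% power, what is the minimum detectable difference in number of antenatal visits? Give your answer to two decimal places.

Minimum detectable difference ≈ 0.31 visits

δ = (z_{α/2} + z_β) · √((σ₁²+σ₂²)/n)
  = (1.960 + 1.282) · √(7.22/772)
  = 3.242 · √0.00935
  = 3.242 · 0.0967
  = 0.3135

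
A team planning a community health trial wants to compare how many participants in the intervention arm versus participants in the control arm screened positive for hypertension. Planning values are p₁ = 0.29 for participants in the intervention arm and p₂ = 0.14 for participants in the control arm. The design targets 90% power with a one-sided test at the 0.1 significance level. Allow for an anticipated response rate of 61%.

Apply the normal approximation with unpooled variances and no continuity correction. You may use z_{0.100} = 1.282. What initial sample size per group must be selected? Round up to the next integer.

n = (z_α + z_β)² · [p₁(1−p₁) + p₂(1−p₂)] / (p₁ − p₂)²
  = (1.282 + 1.282)² · (0.29·0.71 + 0.14·0.86) / (0.15)²
  = (2.564)² · (0.2059 + 0.1204) / 0.0225
  = 6.5741 · 0.3263 / 0.0225
  = 95.34
Adjust for 61% response: 95.34 / 0.61 = 156.29.
Round up → n = 157 per group.

n = 157 per group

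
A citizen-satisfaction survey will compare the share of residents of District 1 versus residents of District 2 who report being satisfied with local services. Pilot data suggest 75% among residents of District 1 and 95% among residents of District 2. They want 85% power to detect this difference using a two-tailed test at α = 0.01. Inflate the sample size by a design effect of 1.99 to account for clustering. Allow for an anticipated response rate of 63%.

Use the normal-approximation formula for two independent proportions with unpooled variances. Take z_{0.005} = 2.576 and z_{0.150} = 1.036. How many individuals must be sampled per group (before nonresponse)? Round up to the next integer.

n = 243 per group

n = (z_{α/2} + z_β)² · [p₁(1−p₁) + p₂(1−p₂)] / (p₁ − p₂)²
  = (2.576 + 1.036)² · (0.75·0.25 + 0.95·0.05) / (-0.20)²
  = (3.612)² · (0.1875 + 0.0475) / 0.0400
  = 13.0465 · 0.2350 / 0.0400
  = 76.65
Design effect: 1.99 × 76.65 = 152.53.
Adjust for 63% response: 152.53 / 0.63 = 242.11.
Round up → n = 243 per group.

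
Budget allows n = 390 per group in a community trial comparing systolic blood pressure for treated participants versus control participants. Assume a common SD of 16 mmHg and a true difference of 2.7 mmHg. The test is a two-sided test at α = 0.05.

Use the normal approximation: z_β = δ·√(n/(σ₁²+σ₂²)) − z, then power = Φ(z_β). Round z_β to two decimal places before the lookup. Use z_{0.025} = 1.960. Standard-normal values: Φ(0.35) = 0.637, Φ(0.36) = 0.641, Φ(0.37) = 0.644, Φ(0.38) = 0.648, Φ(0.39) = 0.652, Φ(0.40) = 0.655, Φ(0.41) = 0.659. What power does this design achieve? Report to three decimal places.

Power ≈ 0.655

z_β = δ·√(n/(σ₁²+σ₂²)) − z_{α/2}
    = 2.7 · √(390/512) − 1.960
    = 2.7 · 0.87277 − 1.960
    = 2.3565 − 1.960 = 0.3965 → 0.40
Power = Φ(0.40) = 0.655.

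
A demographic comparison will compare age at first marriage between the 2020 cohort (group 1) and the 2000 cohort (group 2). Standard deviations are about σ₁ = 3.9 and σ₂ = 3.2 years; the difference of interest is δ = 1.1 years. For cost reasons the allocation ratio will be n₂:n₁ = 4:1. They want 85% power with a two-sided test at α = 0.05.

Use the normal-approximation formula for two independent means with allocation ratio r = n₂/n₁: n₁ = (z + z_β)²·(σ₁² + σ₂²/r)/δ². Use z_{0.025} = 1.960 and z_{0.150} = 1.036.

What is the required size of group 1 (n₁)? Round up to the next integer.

n₁ = (z_{α/2} + z_β)² · (σ₁² + σ₂²/r) / δ²
   = (1.960 + 1.036)² · (3.9² + 3.2²/4) / 1.1²
   = 8.9760 · (15.21 + 2.56) / 1.21
   = 8.9760 · 17.77 / 1.21
   = 131.82
Round up → n₁ = 132; n₂ = r·n₁ = 4 × 132 = 528.

n₁ = 132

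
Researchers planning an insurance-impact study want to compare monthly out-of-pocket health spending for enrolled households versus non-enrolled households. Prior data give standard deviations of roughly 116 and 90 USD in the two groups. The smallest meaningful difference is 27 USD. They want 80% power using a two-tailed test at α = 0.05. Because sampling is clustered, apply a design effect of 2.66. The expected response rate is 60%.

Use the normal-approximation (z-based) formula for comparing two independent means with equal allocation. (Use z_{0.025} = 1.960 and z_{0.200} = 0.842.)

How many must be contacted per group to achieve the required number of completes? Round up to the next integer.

n = 1030 per group

n = (z_{α/2} + z_β)² · (σ₁² + σ₂²) / δ²
  = (1.960 + 0.842)² · (116² + 90² = 21556) / 27²
  = 7.8512 · 21556 / 729
  = 232.15
Design effect: 2.66 × 232.15 = 617.53.
Adjust for 60% response: 617.53 / 0.60 = 1029.22.
Round up → n = 1030 per group.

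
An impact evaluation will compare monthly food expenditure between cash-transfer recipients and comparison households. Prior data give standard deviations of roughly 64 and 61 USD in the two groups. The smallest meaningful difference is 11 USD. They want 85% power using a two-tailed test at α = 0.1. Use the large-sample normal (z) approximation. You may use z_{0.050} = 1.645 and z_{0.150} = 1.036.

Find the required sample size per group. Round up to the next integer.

n = (z_{α/2} + z_β)² · (σ₁² + σ₂²) / δ²
  = (1.645 + 1.036)² · (64² + 61² = 7817) / 11²
  = 7.1878 · 7817 / 121
  = 464.35
Round up → n = 465 per group.

n = 465 per group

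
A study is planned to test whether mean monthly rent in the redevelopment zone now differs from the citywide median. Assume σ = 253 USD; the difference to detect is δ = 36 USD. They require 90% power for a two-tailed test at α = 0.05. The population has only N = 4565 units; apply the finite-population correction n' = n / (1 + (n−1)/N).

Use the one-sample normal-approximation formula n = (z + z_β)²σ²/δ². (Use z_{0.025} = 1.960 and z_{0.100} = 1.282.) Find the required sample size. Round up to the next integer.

n = (z_{α/2} + z_β)² · σ² / δ²
  = (1.960 + 1.282)² · 253² / 36²
  = 10.5106 · 64009 / 1296
  = 519.11
Finite-population correction (N = 4565): 519.11 / (1 + (519.11 − 1)/4565) = 466.20.
Round up → n = 467.

n = 467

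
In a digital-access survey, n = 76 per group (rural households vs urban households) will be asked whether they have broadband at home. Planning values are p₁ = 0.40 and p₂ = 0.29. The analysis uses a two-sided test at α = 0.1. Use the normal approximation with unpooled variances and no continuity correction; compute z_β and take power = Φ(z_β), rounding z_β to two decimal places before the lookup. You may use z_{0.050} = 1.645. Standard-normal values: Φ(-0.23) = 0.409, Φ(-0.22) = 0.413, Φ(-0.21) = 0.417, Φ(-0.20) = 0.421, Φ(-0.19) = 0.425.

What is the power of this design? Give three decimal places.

Power ≈ 0.417

z_β = |p₁−p₂|·√(n/[p₁q₁+p₂q₂]) − z_{α/2}
    = 0.11 · √(76/0.4459) − 1.645
    = 0.11 · 13.0553 − 1.645
    = 1.4361 − 1.645 = -0.2089 → -0.21
Power = Φ(-0.21) = 0.417.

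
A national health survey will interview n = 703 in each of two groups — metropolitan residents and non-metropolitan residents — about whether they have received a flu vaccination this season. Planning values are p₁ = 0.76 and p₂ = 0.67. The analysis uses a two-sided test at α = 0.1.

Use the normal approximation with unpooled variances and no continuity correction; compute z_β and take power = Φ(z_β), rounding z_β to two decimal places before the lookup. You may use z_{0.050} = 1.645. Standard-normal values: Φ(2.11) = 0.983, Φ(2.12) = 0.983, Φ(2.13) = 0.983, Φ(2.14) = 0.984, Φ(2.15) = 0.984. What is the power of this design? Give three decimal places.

Power ≈ 0.983

z_β = |p₁−p₂|·√(n/[p₁q₁+p₂q₂]) − z_{α/2}
    = 0.09 · √(703/0.4035) − 1.645
    = 0.09 · 41.7403 − 1.645
    = 3.7566 − 1.645 = 2.1116 → 2.11
Power = Φ(2.11) = 0.983.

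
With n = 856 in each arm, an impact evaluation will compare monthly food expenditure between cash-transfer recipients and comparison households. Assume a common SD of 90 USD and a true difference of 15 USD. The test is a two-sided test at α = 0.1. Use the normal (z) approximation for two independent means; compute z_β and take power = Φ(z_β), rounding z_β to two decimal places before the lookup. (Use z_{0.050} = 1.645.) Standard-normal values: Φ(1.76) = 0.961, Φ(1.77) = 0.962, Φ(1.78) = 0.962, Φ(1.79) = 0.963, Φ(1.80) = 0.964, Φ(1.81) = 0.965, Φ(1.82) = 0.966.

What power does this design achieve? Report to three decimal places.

Power ≈ 0.964

z_β = δ·√(n/(σ₁²+σ₂²)) − z_{α/2}
    = 15 · √(856/16200) − 1.645
    = 15 · 0.22987 − 1.645
    = 3.4480 − 1.645 = 1.8030 → 1.80
Power = Φ(1.80) = 0.964.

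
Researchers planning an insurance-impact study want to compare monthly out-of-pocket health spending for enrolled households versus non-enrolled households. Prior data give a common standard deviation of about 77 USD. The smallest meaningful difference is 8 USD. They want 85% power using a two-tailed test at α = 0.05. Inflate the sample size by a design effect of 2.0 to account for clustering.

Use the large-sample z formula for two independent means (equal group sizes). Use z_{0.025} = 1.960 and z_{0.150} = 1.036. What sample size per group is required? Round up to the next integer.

n = (z_{α/2} + z_β)² · (σ₁² + σ₂²) / δ²
  = (1.960 + 1.036)² · (2·77² = 11858) / 8²
  = 8.9760 · 11858 / 64
  = 1663.09
Design effect: 2.0 × 1663.09 = 3326.17.
Round up → n = 3327 per group.

n = 3327 per group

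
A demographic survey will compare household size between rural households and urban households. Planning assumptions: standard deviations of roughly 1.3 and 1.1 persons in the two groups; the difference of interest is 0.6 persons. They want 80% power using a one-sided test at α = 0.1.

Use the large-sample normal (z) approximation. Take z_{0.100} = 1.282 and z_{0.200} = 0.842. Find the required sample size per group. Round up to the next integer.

n = 37 per group

n = (z_α + z_β)² · (σ₁² + σ₂²) / δ²
  = (1.282 + 0.842)² · (1.3² + 1.1² = 2.9) / 0.6²
  = 4.5114 · 2.9 / 0.36
  = 36.34
Round up → n = 37 per group.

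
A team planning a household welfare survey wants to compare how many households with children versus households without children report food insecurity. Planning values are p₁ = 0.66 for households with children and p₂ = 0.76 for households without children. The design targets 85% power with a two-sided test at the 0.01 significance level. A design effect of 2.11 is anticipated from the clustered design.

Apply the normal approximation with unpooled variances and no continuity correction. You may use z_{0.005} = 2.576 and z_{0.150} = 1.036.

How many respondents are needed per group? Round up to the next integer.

n = 1120 per group

n = (z_{α/2} + z_β)² · [p₁(1−p₁) + p₂(1−p₂)] / (p₁ − p₂)²
  = (2.576 + 1.036)² · (0.66·0.34 + 0.76·0.24) / (-0.10)²
  = (3.612)² · (0.2244 + 0.1824) / 0.0100
  = 13.0465 · 0.4068 / 0.0100
  = 530.73
Design effect: 2.11 × 530.73 = 1119.85.
Round up → n = 1120 per group.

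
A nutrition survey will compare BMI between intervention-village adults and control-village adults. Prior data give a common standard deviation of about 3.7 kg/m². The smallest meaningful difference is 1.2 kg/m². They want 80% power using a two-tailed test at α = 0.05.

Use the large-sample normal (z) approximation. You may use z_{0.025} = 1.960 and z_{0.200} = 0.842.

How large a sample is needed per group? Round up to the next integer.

n = 150 per group

n = (z_{α/2} + z_β)² · (σ₁² + σ₂²) / δ²
  = (1.960 + 0.842)² · (2·3.7² = 27.38) / 1.2²
  = 7.8512 · 27.38 / 1.44
  = 149.28
Round up → n = 150 per group.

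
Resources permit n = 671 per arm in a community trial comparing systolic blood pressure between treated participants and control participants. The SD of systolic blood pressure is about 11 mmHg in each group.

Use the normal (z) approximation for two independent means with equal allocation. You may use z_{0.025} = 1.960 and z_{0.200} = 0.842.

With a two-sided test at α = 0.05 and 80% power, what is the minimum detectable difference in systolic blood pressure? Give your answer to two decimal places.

Minimum detectable difference ≈ 1.68 mmHg

δ = (z_{α/2} + z_β) · √((σ₁²+σ₂²)/n)
  = (1.960 + 0.842) · √(242/671)
  = 2.802 · √0.36066
  = 2.802 · 0.6005
  = 1.6827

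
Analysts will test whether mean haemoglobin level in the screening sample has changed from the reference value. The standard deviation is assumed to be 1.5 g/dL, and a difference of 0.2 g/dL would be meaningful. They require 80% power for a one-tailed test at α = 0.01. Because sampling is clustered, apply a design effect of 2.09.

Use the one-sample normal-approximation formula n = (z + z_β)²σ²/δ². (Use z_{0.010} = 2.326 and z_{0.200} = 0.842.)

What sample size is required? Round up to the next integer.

n = (z_α + z_β)² · σ² / δ²
  = (2.326 + 0.842)² · 1.5² / 0.2²
  = 10.0362 · 2.25 / 0.04
  = 564.54
Design effect: 2.09 × 564.54 = 1179.88.
Round up → n = 1180.

n = 1180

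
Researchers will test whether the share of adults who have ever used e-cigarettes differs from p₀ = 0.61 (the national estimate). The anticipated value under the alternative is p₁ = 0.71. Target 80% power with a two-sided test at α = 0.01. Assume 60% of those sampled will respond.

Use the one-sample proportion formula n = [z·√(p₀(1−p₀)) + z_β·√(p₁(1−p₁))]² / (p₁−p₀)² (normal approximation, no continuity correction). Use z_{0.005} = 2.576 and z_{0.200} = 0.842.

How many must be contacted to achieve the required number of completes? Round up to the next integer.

n = [z_{α/2}·√(p₀q₀) + z_β·√(p₁q₁)]² / (p₁ − p₀)²
  = [2.576·√(0.61·0.39) + 0.842·√(0.71·0.29)]² / (0.10)²
  = [2.576·0.4877 + 0.842·0.4538]² / 0.0100
  = [1.6385]² / 0.0100
  = 268.47
Adjust for 60% response: 268.47 / 0.60 = 447.45.
Round up → n = 448.

n = 448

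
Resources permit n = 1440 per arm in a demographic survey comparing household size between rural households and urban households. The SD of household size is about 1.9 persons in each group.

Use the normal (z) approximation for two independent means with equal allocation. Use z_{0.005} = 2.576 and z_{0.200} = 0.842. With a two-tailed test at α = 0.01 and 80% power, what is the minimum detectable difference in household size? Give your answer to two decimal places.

Minimum detectable difference ≈ 0.24 persons

δ = (z_{α/2} + z_β) · √((σ₁²+σ₂²)/n)
  = (2.576 + 0.842) · √(7.22/1440)
  = 3.418 · √0.00501
  = 3.418 · 0.0708
  = 0.2420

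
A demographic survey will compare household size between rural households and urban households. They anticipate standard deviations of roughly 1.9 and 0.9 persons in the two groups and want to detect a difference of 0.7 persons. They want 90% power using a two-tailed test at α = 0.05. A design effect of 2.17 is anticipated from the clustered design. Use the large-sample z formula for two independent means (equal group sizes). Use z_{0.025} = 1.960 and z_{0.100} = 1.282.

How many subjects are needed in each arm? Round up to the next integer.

n = (z_{α/2} + z_β)² · (σ₁² + σ₂²) / δ²
  = (1.960 + 1.282)² · (1.9² + 0.9² = 4.42) / 0.7²
  = 10.5106 · 4.42 / 0.49
  = 94.81
Design effect: 2.17 × 94.81 = 205.74.
Round up → n = 206 per group.

n = 206 per group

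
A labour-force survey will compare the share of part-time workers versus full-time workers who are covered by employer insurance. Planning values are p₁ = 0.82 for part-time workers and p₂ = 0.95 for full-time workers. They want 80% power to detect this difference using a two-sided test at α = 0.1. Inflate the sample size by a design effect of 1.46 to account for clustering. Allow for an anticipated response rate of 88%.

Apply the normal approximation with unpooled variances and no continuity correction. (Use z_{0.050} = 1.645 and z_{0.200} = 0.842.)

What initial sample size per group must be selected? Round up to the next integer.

n = (z_{α/2} + z_β)² · [p₁(1−p₁) + p₂(1−p₂)] / (p₁ − p₂)²
  = (1.645 + 0.842)² · (0.82·0.18 + 0.95·0.05) / (-0.13)²
  = (2.487)² · (0.1476 + 0.0475) / 0.0169
  = 6.1852 · 0.1951 / 0.0169
  = 71.40
Design effect: 1.46 × 71.40 = 104.25.
Adjust for 88% response: 104.25 / 0.88 = 118.47.
Round up → n = 119 per group.

n = 119 per group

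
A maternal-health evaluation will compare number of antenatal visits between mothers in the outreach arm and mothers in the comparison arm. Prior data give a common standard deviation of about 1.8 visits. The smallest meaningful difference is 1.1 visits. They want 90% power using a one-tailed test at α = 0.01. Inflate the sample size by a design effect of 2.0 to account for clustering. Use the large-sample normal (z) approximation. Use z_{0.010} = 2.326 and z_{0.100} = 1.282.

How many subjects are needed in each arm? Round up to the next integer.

n = 140 per group

n = (z_α + z_β)² · (σ₁² + σ₂²) / δ²
  = (2.326 + 1.282)² · (2·1.8² = 6.48) / 1.1²
  = 13.0177 · 6.48 / 1.21
  = 69.71
Design effect: 2.0 × 69.71 = 139.43.
Round up → n = 140 per group.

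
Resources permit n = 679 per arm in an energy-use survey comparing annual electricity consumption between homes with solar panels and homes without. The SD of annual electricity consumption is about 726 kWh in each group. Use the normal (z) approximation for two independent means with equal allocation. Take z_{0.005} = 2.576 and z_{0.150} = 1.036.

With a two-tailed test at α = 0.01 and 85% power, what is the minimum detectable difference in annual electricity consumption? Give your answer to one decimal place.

Minimum detectable difference ≈ 142.3 kWh

δ = (z_{α/2} + z_β) · √((σ₁²+σ₂²)/n)
  = (2.576 + 1.036) · √(1054152/679)
  = 3.612 · √1552.5
  = 3.612 · 39.4019
  = 142.3195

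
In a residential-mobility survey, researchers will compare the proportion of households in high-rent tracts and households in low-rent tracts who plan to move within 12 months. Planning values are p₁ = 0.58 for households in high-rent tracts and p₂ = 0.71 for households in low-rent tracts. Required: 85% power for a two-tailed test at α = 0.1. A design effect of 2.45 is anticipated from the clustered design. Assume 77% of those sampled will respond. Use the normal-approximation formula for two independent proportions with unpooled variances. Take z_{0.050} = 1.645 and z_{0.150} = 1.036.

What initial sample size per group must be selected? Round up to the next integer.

n = 609 per group

n = (z_{α/2} + z_β)² · [p₁(1−p₁) + p₂(1−p₂)] / (p₁ − p₂)²
  = (1.645 + 1.036)² · (0.58·0.42 + 0.71·0.29) / (-0.13)²
  = (2.681)² · (0.2436 + 0.2059) / 0.0169
  = 7.1878 · 0.4495 / 0.0169
  = 191.18
Design effect: 2.45 × 191.18 = 468.38.
Adjust for 77% response: 468.38 / 0.77 = 608.29.
Round up → n = 609 per group.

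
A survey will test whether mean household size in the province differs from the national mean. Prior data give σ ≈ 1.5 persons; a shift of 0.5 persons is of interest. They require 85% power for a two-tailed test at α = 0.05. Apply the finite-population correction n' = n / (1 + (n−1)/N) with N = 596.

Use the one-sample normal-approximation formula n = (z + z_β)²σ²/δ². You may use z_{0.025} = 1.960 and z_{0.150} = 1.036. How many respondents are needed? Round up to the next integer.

n = 72

n = (z_{α/2} + z_β)² · σ² / δ²
  = (1.960 + 1.036)² · 1.5² / 0.5²
  = 8.9760 · 2.25 / 0.25
  = 80.78
Finite-population correction (N = 596): 80.78 / (1 + (80.78 − 1)/596) = 71.25.
Round up → n = 72.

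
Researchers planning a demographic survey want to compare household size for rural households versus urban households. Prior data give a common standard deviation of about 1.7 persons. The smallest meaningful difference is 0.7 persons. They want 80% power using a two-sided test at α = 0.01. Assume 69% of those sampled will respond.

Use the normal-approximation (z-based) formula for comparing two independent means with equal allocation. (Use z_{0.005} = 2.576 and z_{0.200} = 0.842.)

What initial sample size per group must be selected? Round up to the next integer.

n = (z_{α/2} + z_β)² · (σ₁² + σ₂²) / δ²
  = (2.576 + 0.842)² · (2·1.7² = 5.78) / 0.7²
  = 11.6827 · 5.78 / 0.49
  = 137.81
Adjust for 69% response: 137.81 / 0.69 = 199.72.
Round up → n = 200 per group.

n = 200 per group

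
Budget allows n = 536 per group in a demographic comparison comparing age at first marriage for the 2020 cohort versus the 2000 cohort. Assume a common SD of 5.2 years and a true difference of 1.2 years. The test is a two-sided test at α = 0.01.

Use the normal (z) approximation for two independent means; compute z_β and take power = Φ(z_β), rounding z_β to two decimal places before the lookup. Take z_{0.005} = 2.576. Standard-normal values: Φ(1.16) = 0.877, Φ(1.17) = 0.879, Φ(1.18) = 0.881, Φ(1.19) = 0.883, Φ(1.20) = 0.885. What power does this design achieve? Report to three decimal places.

Power ≈ 0.885

z_β = δ·√(n/(σ₁²+σ₂²)) − z_{α/2}
    = 1.2 · √(536/54.08) − 2.576
    = 1.2 · 3.14821 − 2.576
    = 3.7779 − 2.576 = 1.2019 → 1.20
Power = Φ(1.20) = 0.885.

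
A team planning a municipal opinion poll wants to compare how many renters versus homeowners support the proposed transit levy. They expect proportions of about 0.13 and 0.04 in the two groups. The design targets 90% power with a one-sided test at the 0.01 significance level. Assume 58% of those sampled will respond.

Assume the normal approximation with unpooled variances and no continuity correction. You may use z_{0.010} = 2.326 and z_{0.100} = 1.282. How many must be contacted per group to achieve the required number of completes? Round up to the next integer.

n = 420 per group

n = (z_α + z_β)² · [p₁(1−p₁) + p₂(1−p₂)] / (p₁ − p₂)²
  = (2.326 + 1.282)² · (0.13·0.87 + 0.04·0.96) / (0.09)²
  = (3.608)² · (0.1131 + 0.0384) / 0.0081
  = 13.0177 · 0.1515 / 0.0081
  = 243.48
Adjust for 58% response: 243.48 / 0.58 = 419.79.
Round up → n = 420 per group.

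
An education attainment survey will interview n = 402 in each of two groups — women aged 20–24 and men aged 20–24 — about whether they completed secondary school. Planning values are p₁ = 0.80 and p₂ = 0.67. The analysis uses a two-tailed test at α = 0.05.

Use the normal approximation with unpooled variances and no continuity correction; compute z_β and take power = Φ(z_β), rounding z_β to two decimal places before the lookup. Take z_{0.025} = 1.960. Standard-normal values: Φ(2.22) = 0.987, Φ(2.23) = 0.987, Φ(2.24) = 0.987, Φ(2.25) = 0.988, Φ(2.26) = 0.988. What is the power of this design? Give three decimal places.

Power ≈ 0.988

z_β = |p₁−p₂|·√(n/[p₁q₁+p₂q₂]) − z_{α/2}
    = 0.13 · √(402/0.3811) − 1.960
    = 0.13 · 32.4783 − 1.960
    = 4.2222 − 1.960 = 2.2622 → 2.26
Power = Φ(2.26) = 0.988.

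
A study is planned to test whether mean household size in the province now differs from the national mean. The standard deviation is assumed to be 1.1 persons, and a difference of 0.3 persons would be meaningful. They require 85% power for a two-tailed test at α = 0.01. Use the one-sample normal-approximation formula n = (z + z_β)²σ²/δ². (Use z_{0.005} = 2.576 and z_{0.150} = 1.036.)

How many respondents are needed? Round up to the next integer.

n = 176

n = (z_{α/2} + z_β)² · σ² / δ²
  = (2.576 + 1.036)² · 1.1² / 0.3²
  = 13.0465 · 1.21 / 0.09
  = 175.40
Round up → n = 176.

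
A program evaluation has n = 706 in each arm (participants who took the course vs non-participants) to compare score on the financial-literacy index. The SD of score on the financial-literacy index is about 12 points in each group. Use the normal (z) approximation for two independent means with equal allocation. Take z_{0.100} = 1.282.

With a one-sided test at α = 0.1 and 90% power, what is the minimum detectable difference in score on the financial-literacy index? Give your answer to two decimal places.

Minimum detectable difference ≈ 1.64 points

δ = (z_α + z_β) · √((σ₁²+σ₂²)/n)
  = (1.282 + 1.282) · √(288/706)
  = 2.564 · √0.40793
  = 2.564 · 0.6387
  = 1.6376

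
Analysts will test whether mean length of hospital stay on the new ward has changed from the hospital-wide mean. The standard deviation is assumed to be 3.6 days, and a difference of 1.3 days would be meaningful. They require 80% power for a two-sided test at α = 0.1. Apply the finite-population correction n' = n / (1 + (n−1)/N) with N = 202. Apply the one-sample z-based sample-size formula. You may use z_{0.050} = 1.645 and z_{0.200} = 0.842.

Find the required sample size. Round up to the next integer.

n = (z_{α/2} + z_β)² · σ² / δ²
  = (1.645 + 0.842)² · 3.6² / 1.3²
  = 6.1852 · 12.96 / 1.69
  = 47.43
Finite-population correction (N = 202): 47.43 / (1 + (47.43 − 1)/202) = 38.57.
Round up → n = 39.

n = 39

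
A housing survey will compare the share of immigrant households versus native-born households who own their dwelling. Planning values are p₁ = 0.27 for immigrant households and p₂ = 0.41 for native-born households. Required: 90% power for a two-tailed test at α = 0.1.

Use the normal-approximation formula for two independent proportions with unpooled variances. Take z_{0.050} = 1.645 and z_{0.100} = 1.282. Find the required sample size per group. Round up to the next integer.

n = (z_{α/2} + z_β)² · [p₁(1−p₁) + p₂(1−p₂)] / (p₁ − p₂)²
  = (1.645 + 1.282)² · (0.27·0.73 + 0.41·0.59) / (-0.14)²
  = (2.927)² · (0.1971 + 0.2419) / 0.0196
  = 8.5673 · 0.4390 / 0.0196
  = 191.89
Round up → n = 192 per group.

n = 192 per group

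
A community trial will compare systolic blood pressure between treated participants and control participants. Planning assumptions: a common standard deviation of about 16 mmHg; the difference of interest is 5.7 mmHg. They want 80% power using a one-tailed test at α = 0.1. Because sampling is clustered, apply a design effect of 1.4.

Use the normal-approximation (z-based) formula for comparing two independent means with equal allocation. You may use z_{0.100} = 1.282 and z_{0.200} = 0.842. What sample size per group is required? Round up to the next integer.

n = (z_α + z_β)² · (σ₁² + σ₂²) / δ²
  = (1.282 + 0.842)² · (2·16² = 512) / 5.7²
  = 4.5114 · 512 / 32.49
  = 71.09
Design effect: 1.4 × 71.09 = 99.53.
Round up → n = 100 per group.

n = 100 per group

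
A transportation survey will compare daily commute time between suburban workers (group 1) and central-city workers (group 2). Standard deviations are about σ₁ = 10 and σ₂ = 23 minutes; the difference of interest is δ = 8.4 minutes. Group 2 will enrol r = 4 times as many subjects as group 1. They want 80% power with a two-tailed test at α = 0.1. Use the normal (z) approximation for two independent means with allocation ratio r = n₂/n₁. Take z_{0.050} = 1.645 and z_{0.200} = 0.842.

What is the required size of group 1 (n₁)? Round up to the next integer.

n₁ = 21

n₁ = (z_{α/2} + z_β)² · (σ₁² + σ₂²/r) / δ²
   = (1.645 + 0.842)² · (10² + 23²/4) / 8.4²
   = 6.1852 · (100 + 132.25) / 70.56
   = 6.1852 · 232.25 / 70.56
   = 20.36
Round up → n₁ = 21; n₂ = r·n₁ = 4 × 21 = 84.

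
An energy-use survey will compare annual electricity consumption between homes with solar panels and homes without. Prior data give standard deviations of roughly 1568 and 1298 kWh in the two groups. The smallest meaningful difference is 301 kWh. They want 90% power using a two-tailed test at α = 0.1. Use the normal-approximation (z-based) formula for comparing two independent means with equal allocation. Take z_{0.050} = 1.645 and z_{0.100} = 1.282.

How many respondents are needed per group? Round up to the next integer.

n = (z_{α/2} + z_β)² · (σ₁² + σ₂²) / δ²
  = (1.645 + 1.282)² · (1568² + 1298² = 4143428) / 301²
  = 8.5673 · 4143428 / 90601
  = 391.81
Round up → n = 392 per group.

n = 392 per group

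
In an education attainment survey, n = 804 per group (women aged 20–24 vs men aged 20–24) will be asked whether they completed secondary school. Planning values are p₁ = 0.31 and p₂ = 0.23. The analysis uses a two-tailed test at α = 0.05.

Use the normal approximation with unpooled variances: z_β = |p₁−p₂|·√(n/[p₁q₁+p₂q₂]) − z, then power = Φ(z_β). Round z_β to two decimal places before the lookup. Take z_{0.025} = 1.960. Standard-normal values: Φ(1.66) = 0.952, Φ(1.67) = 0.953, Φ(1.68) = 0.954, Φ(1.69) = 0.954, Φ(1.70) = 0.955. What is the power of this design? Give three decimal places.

Power ≈ 0.953

z_β = |p₁−p₂|·√(n/[p₁q₁+p₂q₂]) − z_{α/2}
    = 0.08 · √(804/0.3910) − 1.960
    = 0.08 · 45.3461 − 1.960
    = 3.6277 − 1.960 = 1.6677 → 1.67
Power = Φ(1.67) = 0.953.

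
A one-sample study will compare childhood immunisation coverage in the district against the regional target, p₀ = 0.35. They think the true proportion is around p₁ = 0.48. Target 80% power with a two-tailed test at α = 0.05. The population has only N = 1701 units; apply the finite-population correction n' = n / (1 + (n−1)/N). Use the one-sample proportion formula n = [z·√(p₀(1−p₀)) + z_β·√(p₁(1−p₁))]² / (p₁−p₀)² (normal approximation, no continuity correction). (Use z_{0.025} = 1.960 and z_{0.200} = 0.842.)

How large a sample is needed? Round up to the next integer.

n = 103

n = [z_{α/2}·√(p₀q₀) + z_β·√(p₁q₁)]² / (p₁ − p₀)²
  = [1.960·√(0.35·0.65) + 0.842·√(0.48·0.52)]² / (0.13)²
  = [1.960·0.4770 + 0.842·0.4996]² / 0.0169
  = [1.3555]² / 0.0169
  = 108.72
Finite-population correction (N = 1701): 108.72 / (1 + (108.72 − 1)/1701) = 102.25.
Round up → n = 103.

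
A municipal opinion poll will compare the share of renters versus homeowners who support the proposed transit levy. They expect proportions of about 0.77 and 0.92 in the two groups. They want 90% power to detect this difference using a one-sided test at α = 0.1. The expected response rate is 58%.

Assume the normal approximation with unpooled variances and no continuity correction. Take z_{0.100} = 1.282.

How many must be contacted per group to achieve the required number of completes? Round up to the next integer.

n = 127 per group

n = (z_α + z_β)² · [p₁(1−p₁) + p₂(1−p₂)] / (p₁ − p₂)²
  = (1.282 + 1.282)² · (0.77·0.23 + 0.92·0.08) / (-0.15)²
  = (2.564)² · (0.1771 + 0.0736) / 0.0225
  = 6.5741 · 0.2507 / 0.0225
  = 73.25
Adjust for 58% response: 73.25 / 0.58 = 126.29.
Round up → n = 127 per group.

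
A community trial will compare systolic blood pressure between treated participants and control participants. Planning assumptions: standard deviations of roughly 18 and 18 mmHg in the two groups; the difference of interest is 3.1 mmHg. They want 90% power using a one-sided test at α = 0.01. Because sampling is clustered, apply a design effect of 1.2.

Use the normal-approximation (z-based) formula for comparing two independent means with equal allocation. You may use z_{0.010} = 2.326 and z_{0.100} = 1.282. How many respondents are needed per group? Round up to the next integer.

n = 1054 per group

n = (z_α + z_β)² · (σ₁² + σ₂²) / δ²
  = (2.326 + 1.282)² · (18² + 18² = 648) / 3.1²
  = 13.0177 · 648 / 9.61
  = 877.78
Design effect: 1.2 × 877.78 = 1053.33.
Round up → n = 1054 per group.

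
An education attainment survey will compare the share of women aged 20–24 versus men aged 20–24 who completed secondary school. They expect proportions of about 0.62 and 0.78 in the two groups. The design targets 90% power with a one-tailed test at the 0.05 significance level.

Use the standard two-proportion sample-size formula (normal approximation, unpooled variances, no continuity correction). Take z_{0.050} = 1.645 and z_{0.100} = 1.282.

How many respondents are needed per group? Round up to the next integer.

n = (z_α + z_β)² · [p₁(1−p₁) + p₂(1−p₂)] / (p₁ − p₂)²
  = (1.645 + 1.282)² · (0.62·0.38 + 0.78·0.22) / (-0.16)²
  = (2.927)² · (0.2356 + 0.1716) / 0.0256
  = 8.5673 · 0.4072 / 0.0256
  = 136.27
Round up → n = 137 per group.

n = 137 per group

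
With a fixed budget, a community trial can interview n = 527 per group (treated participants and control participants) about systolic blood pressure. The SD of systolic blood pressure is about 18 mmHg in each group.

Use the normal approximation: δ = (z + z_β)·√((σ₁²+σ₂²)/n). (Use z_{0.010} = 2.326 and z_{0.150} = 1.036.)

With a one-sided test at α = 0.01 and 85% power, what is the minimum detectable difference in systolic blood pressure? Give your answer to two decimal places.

δ = (z_α + z_β) · √((σ₁²+σ₂²)/n)
  = (2.326 + 1.036) · √(648/527)
  = 3.362 · √1.2296
  = 3.362 · 1.1089
  = 3.7280

Minimum detectable difference ≈ 3.73 mmHg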